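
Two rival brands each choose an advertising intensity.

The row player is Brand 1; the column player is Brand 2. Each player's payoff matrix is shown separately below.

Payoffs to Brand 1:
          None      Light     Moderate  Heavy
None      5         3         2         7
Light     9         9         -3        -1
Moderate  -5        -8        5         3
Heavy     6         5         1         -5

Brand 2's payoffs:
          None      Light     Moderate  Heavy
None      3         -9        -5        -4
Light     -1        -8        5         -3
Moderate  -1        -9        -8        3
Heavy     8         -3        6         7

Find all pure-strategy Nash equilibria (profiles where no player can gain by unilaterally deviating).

This game has no pure Nash equilibrium.

(None, None): Brand 1 can switch to Light (5 → 9). Not NE.
(None, Light): Brand 1 can switch to Light (3 → 9). Not NE.
(None, Moderate): Brand 1 can switch to Moderate (2 → 5). Not NE.
(None, Heavy): Brand 2 can switch to None (-4 → 3). Not NE.
(Light, None): Brand 2 can switch to Moderate (-1 → 5). Not NE.
(Light, Light): Brand 2 can switch to None (-8 → -1). Not NE.
(Light, Moderate): Brand 1 can switch to None (-3 → 2). Not NE.
(Light, Heavy): Brand 1 can switch to None (-1 → 7). Not NE.
(Moderate, None): Brand 1 can switch to None (-5 → 5). Not NE.
(Moderate, Light): Brand 1 can switch to None (-8 → 3). Not NE.
(The remaining 6 profiles each have a profitable deviation by the same check.)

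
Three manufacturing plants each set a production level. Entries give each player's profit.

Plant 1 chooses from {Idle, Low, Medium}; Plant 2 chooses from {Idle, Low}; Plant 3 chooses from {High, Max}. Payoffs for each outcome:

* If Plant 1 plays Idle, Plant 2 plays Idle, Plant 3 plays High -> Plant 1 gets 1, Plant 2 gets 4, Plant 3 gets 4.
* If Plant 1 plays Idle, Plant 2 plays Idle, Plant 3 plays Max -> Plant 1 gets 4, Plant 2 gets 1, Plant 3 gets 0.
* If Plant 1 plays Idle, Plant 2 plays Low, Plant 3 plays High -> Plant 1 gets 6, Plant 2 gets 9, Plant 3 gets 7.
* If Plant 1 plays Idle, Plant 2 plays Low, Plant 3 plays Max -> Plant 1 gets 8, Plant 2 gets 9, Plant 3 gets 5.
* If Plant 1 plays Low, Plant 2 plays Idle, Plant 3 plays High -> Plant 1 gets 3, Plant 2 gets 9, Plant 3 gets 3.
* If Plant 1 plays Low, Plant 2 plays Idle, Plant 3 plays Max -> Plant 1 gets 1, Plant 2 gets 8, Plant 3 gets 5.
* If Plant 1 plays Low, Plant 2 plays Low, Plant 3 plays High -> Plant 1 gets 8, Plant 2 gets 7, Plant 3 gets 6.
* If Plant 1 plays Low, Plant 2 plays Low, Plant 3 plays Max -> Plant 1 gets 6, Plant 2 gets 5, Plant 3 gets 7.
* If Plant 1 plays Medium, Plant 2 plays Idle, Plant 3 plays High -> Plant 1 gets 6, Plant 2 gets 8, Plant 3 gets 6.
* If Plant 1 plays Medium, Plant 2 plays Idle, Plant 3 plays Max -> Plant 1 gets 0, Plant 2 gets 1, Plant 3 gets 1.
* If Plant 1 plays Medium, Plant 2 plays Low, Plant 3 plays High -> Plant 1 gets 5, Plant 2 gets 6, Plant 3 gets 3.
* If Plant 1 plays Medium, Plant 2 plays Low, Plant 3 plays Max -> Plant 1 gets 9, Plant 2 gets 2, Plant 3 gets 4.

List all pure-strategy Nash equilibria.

Check each profile: it is a Nash equilibrium iff no player can strictly gain by switching unilaterally.
(Idle, Idle, High): Plant 1 can switch to Low (1 → 3). Not NE.
(Idle, Idle, Max): Plant 2 can switch to Low (1 → 9). Not NE.
(Idle, Low, High): Plant 1 can switch to Low (6 → 8). Not NE.
(Idle, Low, Max): Plant 1 can switch to Medium (8 → 9). Not NE.
(Low, Idle, High): Plant 1 can switch to Medium (3 → 6). Not NE.
(Low, Idle, Max): Plant 1 can switch to Idle (1 → 4). Not NE.
(Low, Low, High): Plant 2 can switch to Idle (7 → 9). Not NE.
(Low, Low, Max): Plant 1 can switch to Idle (6 → 8). Not NE.
(Medium, Idle, High): Plant 1 gets 6, best alternative 3; Plant 2 gets 8, best alternative 6; Plant 3 gets 6, best alternative 1. No profitable deviation — NE.
(Medium, Low, Max): Plant 1 gets 9, best alternative 8; Plant 2 gets 2, best alternative 1; Plant 3 gets 4, best alternative 3. No profitable deviation — NE.
(The remaining 2 profiles each have a profitable deviation by the same check.)

The pure Nash equilibria are (Medium, Idle, High); (Medium, Low, Max).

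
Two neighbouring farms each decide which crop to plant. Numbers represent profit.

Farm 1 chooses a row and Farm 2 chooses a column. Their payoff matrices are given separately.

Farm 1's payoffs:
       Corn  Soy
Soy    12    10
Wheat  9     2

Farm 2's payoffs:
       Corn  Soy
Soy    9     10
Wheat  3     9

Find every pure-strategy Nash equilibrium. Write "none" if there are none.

Farm 1 against Corn: payoffs 12, 9 → best response Soy.
Farm 1 against Soy: payoffs 10, 2 → best response Soy.
Farm 2 against Soy: payoffs 9, 10 → best response Soy.
Farm 2 against Wheat: payoffs 3, 9 → best response Soy.
Mutual best responses: (Soy, Soy).

Pure NE: (Soy, Soy)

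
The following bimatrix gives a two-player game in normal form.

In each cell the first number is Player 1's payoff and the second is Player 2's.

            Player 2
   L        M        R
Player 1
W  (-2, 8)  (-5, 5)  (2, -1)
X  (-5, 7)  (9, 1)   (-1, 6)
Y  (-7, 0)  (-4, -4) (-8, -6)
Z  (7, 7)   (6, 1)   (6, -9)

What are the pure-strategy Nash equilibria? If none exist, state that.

Pure NE: (Z, L)

Player 1 against L: payoffs -2, -5, -7, 7 → best response Z.
Player 1 against M: payoffs -5, 9, -4, 6 → best response X.
Player 1 against R: payoffs 2, -1, -8, 6 → best response Z.
Player 2 against W: payoffs 8, 5, -1 → best response L.
Player 2 against X: payoffs 7, 1, 6 → best response L.
Player 2 against Y: payoffs 0, -4, -6 → best response L.
Player 2 against Z: payoffs 7, 1, -9 → best response L.
Mutual best responses: (Z, L).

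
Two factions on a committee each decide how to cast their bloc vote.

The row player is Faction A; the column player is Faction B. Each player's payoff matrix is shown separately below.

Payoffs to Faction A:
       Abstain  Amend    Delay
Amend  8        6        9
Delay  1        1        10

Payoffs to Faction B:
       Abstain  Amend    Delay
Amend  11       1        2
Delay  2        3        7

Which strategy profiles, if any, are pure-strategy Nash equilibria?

Pure-strategy Nash equilibria: (Amend, Abstain), (Delay, Delay)

Check each profile: it is a Nash equilibrium iff no player can strictly gain by switching unilaterally.
(Amend, Abstain): Faction A gets 8, best alternative 1; Faction B gets 11, best alternative 2. No profitable deviation — NE.
(Amend, Amend): Faction B can switch to Abstain (1 → 11). Not NE.
(Amend, Delay): Faction A can switch to Delay (9 → 10). Not NE.
(Delay, Abstain): Faction A can switch to Amend (1 → 8). Not NE.
(Delay, Amend): Faction A can switch to Amend (1 → 6). Not NE.
(Delay, Delay): Faction A gets 10, best alternative 9; Faction B gets 7, best alternative 3. No profitable deviation — NE.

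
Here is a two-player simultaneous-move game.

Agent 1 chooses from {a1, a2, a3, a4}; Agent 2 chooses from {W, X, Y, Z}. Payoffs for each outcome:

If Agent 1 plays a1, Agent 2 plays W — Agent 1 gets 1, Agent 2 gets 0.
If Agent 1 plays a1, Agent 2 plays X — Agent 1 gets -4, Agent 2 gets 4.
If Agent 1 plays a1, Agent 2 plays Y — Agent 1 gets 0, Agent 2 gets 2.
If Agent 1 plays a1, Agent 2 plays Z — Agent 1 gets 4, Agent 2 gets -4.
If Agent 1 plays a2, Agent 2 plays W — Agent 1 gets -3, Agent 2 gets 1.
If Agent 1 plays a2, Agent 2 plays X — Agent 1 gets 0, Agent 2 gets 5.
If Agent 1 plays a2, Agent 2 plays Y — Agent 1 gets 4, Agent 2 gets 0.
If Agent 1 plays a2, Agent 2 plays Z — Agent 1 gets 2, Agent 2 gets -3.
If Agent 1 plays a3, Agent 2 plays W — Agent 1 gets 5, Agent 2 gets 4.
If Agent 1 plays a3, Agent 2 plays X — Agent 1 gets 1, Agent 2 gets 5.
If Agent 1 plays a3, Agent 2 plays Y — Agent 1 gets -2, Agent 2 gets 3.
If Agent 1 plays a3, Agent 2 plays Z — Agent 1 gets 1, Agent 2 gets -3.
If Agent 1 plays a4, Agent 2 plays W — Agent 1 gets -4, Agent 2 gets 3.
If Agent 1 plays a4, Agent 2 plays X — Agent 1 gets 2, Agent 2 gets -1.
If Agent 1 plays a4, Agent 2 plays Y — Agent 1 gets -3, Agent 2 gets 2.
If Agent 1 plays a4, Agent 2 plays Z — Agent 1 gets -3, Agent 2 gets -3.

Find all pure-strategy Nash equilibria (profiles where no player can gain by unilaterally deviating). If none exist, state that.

Mark each player's best response to every combination of opponents' strategies; a profile where every player is best-responding is a pure Nash equilibrium.
Agent 1 against W: payoffs 1, -3, 5, -4 → best response a3.
Agent 1 against X: payoffs -4, 0, 1, 2 → best response a4.
Agent 1 against Y: payoffs 0, 4, -2, -3 → best response a2.
Agent 1 against Z: payoffs 4, 2, 1, -3 → best response a1.
Agent 2 against a1: payoffs 0, 4, 2, -4 → best response X.
Agent 2 against a2: payoffs 1, 5, 0, -3 → best response X.
Agent 2 against a3: payoffs 4, 5, 3, -3 → best response X.
Agent 2 against a4: payoffs 3, -1, 2, -3 → best response W.
No profile is a mutual best response for all players.

No pure-strategy Nash equilibrium.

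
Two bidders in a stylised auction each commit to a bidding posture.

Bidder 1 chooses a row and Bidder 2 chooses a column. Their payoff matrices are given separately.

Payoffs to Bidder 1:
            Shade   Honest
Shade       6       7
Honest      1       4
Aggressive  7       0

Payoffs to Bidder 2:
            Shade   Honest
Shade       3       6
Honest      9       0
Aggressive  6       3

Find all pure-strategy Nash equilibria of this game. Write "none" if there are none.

(Shade, Honest) and (Aggressive, Shade)

Bidder 1 against Shade: payoffs 6, 1, 7 → best response Aggressive.
Bidder 1 against Honest: payoffs 7, 4, 0 → best response Shade.
Bidder 2 against Shade: payoffs 3, 6 → best response Honest.
Bidder 2 against Honest: payoffs 9, 0 → best response Shade.
Bidder 2 against Aggressive: payoffs 6, 3 → best response Shade.
Mutual best responses: (Shade, Honest); (Aggressive, Shade).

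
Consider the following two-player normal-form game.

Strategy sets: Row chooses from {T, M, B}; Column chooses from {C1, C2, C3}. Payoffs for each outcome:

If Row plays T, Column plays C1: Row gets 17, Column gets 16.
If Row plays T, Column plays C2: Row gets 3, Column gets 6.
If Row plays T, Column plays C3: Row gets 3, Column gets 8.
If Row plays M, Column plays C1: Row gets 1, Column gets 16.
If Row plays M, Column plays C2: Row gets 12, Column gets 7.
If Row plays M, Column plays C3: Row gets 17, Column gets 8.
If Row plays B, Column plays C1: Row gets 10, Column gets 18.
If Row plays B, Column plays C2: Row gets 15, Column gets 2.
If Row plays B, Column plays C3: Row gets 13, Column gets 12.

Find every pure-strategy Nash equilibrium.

Row against C1: payoffs 17, 1, 10 → best response T.
Row against C2: payoffs 3, 12, 15 → best response B.
Row against C3: payoffs 3, 17, 13 → best response M.
Column against T: payoffs 16, 6, 8 → best response C1.
Column against M: payoffs 16, 7, 8 → best response C1.
Column against B: payoffs 18, 2, 12 → best response C1.
Mutual best responses: (T, C1).

(T, C1)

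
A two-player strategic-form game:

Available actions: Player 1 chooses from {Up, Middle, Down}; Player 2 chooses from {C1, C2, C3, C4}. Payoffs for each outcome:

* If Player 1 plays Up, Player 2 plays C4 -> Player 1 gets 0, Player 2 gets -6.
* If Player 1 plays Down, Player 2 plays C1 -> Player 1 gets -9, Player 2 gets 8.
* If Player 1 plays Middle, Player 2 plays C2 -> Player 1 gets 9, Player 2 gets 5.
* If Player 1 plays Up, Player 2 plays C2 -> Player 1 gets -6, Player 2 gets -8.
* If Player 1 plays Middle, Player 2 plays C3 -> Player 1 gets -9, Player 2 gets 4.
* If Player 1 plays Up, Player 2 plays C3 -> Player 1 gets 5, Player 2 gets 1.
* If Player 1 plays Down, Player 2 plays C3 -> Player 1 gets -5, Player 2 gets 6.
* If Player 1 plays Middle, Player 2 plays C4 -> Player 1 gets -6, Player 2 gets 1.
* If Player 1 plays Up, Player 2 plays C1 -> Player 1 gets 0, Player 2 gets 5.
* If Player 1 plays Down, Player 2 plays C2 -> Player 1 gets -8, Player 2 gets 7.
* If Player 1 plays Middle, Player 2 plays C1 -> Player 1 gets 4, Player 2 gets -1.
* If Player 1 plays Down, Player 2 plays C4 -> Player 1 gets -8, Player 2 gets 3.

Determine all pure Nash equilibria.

(Middle, C2)

(Up, C1): Player 1 can switch to Middle (0 → 4). Not NE.
(Up, C2): Player 1 can switch to Middle (-6 → 9). Not NE.
(Up, C3): Player 2 can switch to C1 (1 → 5). Not NE.
(Up, C4): Player 2 can switch to C1 (-6 → 5). Not NE.
(Middle, C1): Player 2 can switch to C2 (-1 → 5). Not NE.
(Middle, C2): Player 1 gets 9, best alternative -6; Player 2 gets 5, best alternative 4. No profitable deviation — NE.
(Middle, C3): Player 1 can switch to Up (-9 → 5). Not NE.
(Middle, C4): Player 1 can switch to Up (-6 → 0). Not NE.
(Down, C1): Player 1 can switch to Up (-9 → 0). Not NE.
(Down, C2): Player 1 can switch to Up (-8 → -6). Not NE.
(Down, C3): Player 1 can switch to Up (-5 → 5). Not NE.
(Down, C4): Player 1 can switch to Up (-8 → 0). Not NE.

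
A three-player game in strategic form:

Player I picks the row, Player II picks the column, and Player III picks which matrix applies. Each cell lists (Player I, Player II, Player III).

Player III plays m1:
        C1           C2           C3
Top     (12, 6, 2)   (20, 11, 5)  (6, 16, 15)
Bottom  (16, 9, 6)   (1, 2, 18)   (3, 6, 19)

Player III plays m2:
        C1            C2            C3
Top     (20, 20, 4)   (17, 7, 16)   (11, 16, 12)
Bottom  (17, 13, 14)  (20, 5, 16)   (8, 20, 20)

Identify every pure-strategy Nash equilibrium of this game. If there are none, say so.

(Top, C1, m2), (Top, C3, m1)

Mark each player's best response to every combination of opponents' strategies; a profile where every player is best-responding is a pure Nash equilibrium.
Player I against (C1, m1): payoffs 12, 16 → best response Bottom.
Player I against (C1, m2): payoffs 20, 17 → best response Top.
Player I against (C2, m1): payoffs 20, 1 → best response Top.
Player I against (C2, m2): payoffs 17, 20 → best response Bottom.
Player I against (C3, m1): payoffs 6, 3 → best response Top.
Player I against (C3, m2): payoffs 11, 8 → best response Top.
Player II against (Top, m1): payoffs 6, 11, 16 → best response C3.
Player II against (Top, m2): payoffs 20, 7, 16 → best response C1.
Player II against (Bottom, m1): payoffs 9, 2, 6 → best response C1.
Player II against (Bottom, m2): payoffs 13, 5, 20 → best response C3.
Player III against (Top, C1): payoffs 2, 4 → best response m2.
Player III against (Top, C2): payoffs 5, 16 → best response m2.
Player III against (Top, C3): payoffs 15, 12 → best response m1.
Player III against (Bottom, C1): payoffs 6, 14 → best response m2.
Player III against (Bottom, C2): payoffs 18, 16 → best response m1.
Player III against (Bottom, C3): payoffs 19, 20 → best response m2.
Mutual best responses: (Top, C1, m2); (Top, C3, m1).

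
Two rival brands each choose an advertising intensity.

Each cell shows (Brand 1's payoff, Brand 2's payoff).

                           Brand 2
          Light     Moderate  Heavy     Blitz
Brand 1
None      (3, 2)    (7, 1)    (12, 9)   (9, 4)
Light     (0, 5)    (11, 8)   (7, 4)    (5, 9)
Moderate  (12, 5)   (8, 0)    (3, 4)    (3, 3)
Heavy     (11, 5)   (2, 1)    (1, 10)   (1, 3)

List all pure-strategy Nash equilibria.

Pure-strategy Nash equilibria: (None, Heavy); (Moderate, Light)

(None, Light): Brand 1 can switch to Moderate (3 → 12). Not NE.
(None, Moderate): Brand 1 can switch to Light (7 → 11). Not NE.
(None, Heavy): Brand 1 gets 12, best alternative 7; Brand 2 gets 9, best alternative 4. No profitable deviation — NE.
(None, Blitz): Brand 2 can switch to Heavy (4 → 9). Not NE.
(Light, Light): Brand 1 can switch to None (0 → 3). Not NE.
(Light, Moderate): Brand 2 can switch to Blitz (8 → 9). Not NE.
(Light, Heavy): Brand 1 can switch to None (7 → 12). Not NE.
(Light, Blitz): Brand 1 can switch to None (5 → 9). Not NE.
(Moderate, Light): Brand 1 gets 12, best alternative 11; Brand 2 gets 5, best alternative 4. No profitable deviation — NE.
(Moderate, Moderate): Brand 1 can switch to Light (8 → 11). Not NE.
(The remaining 6 profiles each have a profitable deviation by the same check.)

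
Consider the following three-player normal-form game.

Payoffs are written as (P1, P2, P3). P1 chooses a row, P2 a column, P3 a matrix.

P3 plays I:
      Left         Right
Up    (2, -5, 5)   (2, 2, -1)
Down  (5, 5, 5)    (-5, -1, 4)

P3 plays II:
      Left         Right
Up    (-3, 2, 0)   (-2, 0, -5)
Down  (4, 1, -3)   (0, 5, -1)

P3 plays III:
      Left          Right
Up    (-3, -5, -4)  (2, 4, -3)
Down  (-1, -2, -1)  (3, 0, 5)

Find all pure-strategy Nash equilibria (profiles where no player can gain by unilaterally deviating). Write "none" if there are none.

The pure Nash equilibria are (Up, Right, I), (Down, Left, I), (Down, Right, III).

Check each profile: it is a Nash equilibrium iff no player can strictly gain by switching unilaterally.
(Up, Left, I): P1 can switch to Down (2 → 5). Not NE.
(Up, Left, II): P1 can switch to Down (-3 → 4). Not NE.
(Up, Left, III): P1 can switch to Down (-3 → -1). Not NE.
(Up, Right, I): P1 gets 2, best alternative -5; P2 gets 2, best alternative -5; P3 gets -1, best alternative -3. No profitable deviation — NE.
(Up, Right, II): P1 can switch to Down (-2 → 0). Not NE.
(Up, Right, III): P1 can switch to Down (2 → 3). Not NE.
(Down, Left, I): P1 gets 5, best alternative 2; P2 gets 5, best alternative -1; P3 gets 5, best alternative -1. No profitable deviation — NE.
(Down, Left, II): P2 can switch to Right (1 → 5). Not NE.
(Down, Left, III): P2 can switch to Right (-2 → 0). Not NE.
(Down, Right, I): P1 can switch to Up (-5 → 2). Not NE.
(Down, Right, II): P3 can switch to I (-1 → 4). Not NE.
(Down, Right, III): P1 gets 3, best alternative 2; P2 gets 0, best alternative -2; P3 gets 5, best alternative 4. No profitable deviation — NE.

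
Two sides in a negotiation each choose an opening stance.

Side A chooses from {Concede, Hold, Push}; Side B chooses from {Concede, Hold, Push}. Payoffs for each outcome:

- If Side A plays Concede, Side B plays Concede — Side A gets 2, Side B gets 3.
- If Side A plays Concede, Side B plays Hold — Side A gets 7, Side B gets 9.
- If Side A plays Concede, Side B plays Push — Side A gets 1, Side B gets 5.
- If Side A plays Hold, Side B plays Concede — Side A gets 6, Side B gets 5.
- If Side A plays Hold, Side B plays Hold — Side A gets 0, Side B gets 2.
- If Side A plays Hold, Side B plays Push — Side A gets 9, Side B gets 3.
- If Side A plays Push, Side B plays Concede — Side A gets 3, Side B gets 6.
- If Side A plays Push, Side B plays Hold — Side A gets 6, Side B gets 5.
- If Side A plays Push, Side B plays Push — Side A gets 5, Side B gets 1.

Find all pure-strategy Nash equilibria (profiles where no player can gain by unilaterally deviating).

Pure-strategy Nash equilibria: (Concede, Hold), (Hold, Concede)

Side A against Concede: payoffs 2, 6, 3 → best response Hold.
Side A against Hold: payoffs 7, 0, 6 → best response Concede.
Side A against Push: payoffs 1, 9, 5 → best response Hold.
Side B against Concede: payoffs 3, 9, 5 → best response Hold.
Side B against Hold: payoffs 5, 2, 3 → best response Concede.
Side B against Push: payoffs 6, 5, 1 → best response Concede.
Mutual best responses: (Concede, Hold); (Hold, Concede).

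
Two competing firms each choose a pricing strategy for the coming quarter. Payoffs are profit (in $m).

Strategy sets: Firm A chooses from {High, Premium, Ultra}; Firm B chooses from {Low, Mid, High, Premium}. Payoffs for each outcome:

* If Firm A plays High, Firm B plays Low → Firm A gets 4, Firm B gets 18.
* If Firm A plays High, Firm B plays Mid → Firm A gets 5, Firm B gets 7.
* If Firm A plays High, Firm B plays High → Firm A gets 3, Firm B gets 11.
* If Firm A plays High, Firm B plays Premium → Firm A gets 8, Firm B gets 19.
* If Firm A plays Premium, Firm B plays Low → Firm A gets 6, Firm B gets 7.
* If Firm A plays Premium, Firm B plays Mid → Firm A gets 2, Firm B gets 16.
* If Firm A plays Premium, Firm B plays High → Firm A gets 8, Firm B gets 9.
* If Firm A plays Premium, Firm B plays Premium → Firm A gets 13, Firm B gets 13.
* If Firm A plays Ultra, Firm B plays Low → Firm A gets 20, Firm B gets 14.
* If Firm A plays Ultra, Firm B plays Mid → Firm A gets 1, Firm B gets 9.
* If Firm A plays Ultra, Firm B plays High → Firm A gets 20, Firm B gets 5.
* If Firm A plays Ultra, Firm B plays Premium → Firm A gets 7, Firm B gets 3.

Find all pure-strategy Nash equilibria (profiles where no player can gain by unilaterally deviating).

(High, Low): Firm A can switch to Premium (4 → 6). Not NE.
(High, Mid): Firm B can switch to Low (7 → 18). Not NE.
(High, High): Firm A can switch to Premium (3 → 8). Not NE.
(High, Premium): Firm A can switch to Premium (8 → 13). Not NE.
(Premium, Low): Firm A can switch to Ultra (6 → 20). Not NE.
(Premium, Mid): Firm A can switch to High (2 → 5). Not NE.
(Premium, High): Firm A can switch to Ultra (8 → 20). Not NE.
(Premium, Premium): Firm B can switch to Mid (13 → 16). Not NE.
(Ultra, Low): Firm A gets 20, best alternative 6; Firm B gets 14, best alternative 9. No profitable deviation — NE.
(Ultra, Mid): Firm A can switch to High (1 → 5). Not NE.
(Ultra, High): Firm B can switch to Low (5 → 14). Not NE.
(Ultra, Premium): Firm A can switch to High (7 → 8). Not NE.

Pure NE: (Ultra, Low)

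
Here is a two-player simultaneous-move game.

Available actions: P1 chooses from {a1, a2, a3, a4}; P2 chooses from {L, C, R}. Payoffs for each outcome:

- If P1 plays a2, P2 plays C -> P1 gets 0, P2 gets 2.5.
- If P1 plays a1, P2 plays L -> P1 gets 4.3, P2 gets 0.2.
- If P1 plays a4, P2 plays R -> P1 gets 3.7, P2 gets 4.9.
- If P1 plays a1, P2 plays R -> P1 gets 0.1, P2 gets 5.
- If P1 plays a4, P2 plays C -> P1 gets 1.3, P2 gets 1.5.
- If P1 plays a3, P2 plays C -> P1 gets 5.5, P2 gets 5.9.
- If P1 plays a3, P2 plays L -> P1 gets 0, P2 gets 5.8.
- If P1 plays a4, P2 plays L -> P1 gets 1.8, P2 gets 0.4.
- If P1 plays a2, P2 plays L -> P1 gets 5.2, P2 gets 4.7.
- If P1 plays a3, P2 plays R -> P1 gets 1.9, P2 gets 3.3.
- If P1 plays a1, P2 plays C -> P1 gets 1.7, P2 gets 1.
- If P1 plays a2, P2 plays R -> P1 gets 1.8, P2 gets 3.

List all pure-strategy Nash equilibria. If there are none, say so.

P1 against L: payoffs 4.3, 5.2, 0, 1.8 → best response a2.
P1 against C: payoffs 1.7, 0, 5.5, 1.3 → best response a3.
P1 against R: payoffs 0.1, 1.8, 1.9, 3.7 → best response a4.
P2 against a1: payoffs 0.2, 1, 5 → best response R.
P2 against a2: payoffs 4.7, 2.5, 3 → best response L.
P2 against a3: payoffs 5.8, 5.9, 3.3 → best response C.
P2 against a4: payoffs 0.4, 1.5, 4.9 → best response R.
Mutual best responses: (a2, L); (a3, C); (a4, R).

The pure Nash equilibria are (a2, L), (a3, C), (a4, R).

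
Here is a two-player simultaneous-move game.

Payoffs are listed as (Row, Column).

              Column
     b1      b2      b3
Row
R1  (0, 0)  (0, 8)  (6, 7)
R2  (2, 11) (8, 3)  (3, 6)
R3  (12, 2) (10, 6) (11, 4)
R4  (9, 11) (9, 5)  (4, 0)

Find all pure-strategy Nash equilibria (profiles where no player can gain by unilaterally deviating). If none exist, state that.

(R3, b2)

Row against b1: payoffs 0, 2, 12, 9 → best response R3.
Row against b2: payoffs 0, 8, 10, 9 → best response R3.
Row against b3: payoffs 6, 3, 11, 4 → best response R3.
Column against R1: payoffs 0, 8, 7 → best response b2.
Column against R2: payoffs 11, 3, 6 → best response b1.
Column against R3: payoffs 2, 6, 4 → best response b2.
Column against R4: payoffs 11, 5, 0 → best response b1.
Mutual best responses: (R3, b2).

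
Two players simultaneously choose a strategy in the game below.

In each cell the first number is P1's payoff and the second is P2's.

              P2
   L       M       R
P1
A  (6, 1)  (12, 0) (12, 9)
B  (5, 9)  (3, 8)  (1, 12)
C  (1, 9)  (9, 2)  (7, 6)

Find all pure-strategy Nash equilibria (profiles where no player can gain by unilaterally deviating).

(A, L): P2 can switch to R (1 → 9). Not NE.
(A, M): P2 can switch to L (0 → 1). Not NE.
(A, R): P1 gets 12, best alternative 7; P2 gets 9, best alternative 1. No profitable deviation — NE.
(B, L): P1 can switch to A (5 → 6). Not NE.
(B, M): P1 can switch to A (3 → 12). Not NE.
(B, R): P1 can switch to A (1 → 12). Not NE.
(C, L): P1 can switch to A (1 → 6). Not NE.
(C, M): P1 can switch to A (9 → 12). Not NE.
(C, R): P1 can switch to A (7 → 12). Not NE.

The unique pure-strategy Nash equilibrium is (A, R).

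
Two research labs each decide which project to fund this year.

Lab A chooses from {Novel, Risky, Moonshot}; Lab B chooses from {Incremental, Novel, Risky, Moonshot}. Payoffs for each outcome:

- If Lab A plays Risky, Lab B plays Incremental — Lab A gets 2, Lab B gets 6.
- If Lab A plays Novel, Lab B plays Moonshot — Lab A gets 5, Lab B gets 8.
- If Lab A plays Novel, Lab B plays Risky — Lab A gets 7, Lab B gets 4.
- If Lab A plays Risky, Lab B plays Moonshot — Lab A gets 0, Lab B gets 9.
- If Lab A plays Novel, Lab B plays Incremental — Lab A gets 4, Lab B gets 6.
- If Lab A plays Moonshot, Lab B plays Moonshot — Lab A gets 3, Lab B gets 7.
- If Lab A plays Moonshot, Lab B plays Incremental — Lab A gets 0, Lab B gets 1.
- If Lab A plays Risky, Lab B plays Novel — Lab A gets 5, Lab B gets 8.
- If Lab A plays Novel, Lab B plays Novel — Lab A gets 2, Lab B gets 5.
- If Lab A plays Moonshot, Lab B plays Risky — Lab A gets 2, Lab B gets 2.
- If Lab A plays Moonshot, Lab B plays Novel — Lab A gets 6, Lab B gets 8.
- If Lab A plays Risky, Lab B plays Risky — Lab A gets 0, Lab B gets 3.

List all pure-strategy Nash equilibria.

Lab A against Incremental: payoffs 4, 2, 0 → best response Novel.
Lab A against Novel: payoffs 2, 5, 6 → best response Moonshot.
Lab A against Risky: payoffs 7, 0, 2 → best response Novel.
Lab A against Moonshot: payoffs 5, 0, 3 → best response Novel.
Lab B against Novel: payoffs 6, 5, 4, 8 → best response Moonshot.
Lab B against Risky: payoffs 6, 8, 3, 9 → best response Moonshot.
Lab B against Moonshot: payoffs 1, 8, 2, 7 → best response Novel.
Mutual best responses: (Novel, Moonshot); (Moonshot, Novel).

The pure Nash equilibria are (Novel, Moonshot); (Moonshot, Novel).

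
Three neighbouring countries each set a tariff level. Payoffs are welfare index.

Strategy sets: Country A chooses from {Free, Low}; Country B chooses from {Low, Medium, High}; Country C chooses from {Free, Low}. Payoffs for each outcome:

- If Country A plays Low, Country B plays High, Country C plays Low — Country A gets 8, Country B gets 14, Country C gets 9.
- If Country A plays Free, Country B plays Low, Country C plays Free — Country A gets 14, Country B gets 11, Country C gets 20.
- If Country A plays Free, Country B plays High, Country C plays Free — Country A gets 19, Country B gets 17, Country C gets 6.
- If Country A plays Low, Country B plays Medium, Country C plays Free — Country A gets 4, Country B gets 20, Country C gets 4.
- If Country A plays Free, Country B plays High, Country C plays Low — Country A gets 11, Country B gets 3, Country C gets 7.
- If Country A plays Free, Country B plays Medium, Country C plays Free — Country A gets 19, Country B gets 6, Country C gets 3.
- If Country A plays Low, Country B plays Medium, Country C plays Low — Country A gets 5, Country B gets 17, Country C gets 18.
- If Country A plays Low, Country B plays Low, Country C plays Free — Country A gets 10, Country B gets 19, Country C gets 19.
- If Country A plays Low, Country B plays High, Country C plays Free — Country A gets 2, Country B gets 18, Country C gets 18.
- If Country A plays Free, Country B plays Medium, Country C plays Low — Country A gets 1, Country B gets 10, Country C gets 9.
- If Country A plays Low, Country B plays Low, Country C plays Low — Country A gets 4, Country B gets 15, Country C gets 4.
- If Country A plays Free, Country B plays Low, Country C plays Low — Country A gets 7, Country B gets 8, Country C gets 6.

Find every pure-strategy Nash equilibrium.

Country A against (Low, Free): payoffs 14, 10 → best response Free.
Country A against (Low, Low): payoffs 7, 4 → best response Free.
Country A against (Medium, Free): payoffs 19, 4 → best response Free.
Country A against (Medium, Low): payoffs 1, 5 → best response Low.
Country A against (High, Free): payoffs 19, 2 → best response Free.
Country A against (High, Low): payoffs 11, 8 → best response Free.
Country B against (Free, Free): payoffs 11, 6, 17 → best response High.
Country B against (Free, Low): payoffs 8, 10, 3 → best response Medium.
Country B against (Low, Free): payoffs 19, 20, 18 → best response Medium.
Country B against (Low, Low): payoffs 15, 17, 14 → best response Medium.
Country C against (Free, Low): payoffs 20, 6 → best response Free.
Country C against (Free, Medium): payoffs 3, 9 → best response Low.
Country C against (Free, High): payoffs 6, 7 → best response Low.
Country C against (Low, Low): payoffs 19, 4 → best response Free.
Country C against (Low, Medium): payoffs 4, 18 → best response Low.
Country C against (Low, High): payoffs 18, 9 → best response Free.
Mutual best responses: (Low, Medium, Low).

The unique pure-strategy Nash equilibrium is (Low, Medium, Low).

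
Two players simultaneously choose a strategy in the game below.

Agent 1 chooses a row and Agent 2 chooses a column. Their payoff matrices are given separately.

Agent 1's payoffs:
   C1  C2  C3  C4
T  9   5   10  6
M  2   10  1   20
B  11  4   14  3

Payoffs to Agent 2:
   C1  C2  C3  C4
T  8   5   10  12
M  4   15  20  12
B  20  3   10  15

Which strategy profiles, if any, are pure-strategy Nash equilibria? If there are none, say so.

The unique pure-strategy Nash equilibrium is (B, C1).

For each player, find the best response to each opponent profile; mutual best responses are the pure NE.
Agent 1 against C1: payoffs 9, 2, 11 → best response B.
Agent 1 against C2: payoffs 5, 10, 4 → best response M.
Agent 1 against C3: payoffs 10, 1, 14 → best response B.
Agent 1 against C4: payoffs 6, 20, 3 → best response M.
Agent 2 against T: payoffs 8, 5, 10, 12 → best response C4.
Agent 2 against M: payoffs 4, 15, 20, 12 → best response C3.
Agent 2 against B: payoffs 20, 3, 10, 15 → best response C1.
Mutual best responses: (B, C1).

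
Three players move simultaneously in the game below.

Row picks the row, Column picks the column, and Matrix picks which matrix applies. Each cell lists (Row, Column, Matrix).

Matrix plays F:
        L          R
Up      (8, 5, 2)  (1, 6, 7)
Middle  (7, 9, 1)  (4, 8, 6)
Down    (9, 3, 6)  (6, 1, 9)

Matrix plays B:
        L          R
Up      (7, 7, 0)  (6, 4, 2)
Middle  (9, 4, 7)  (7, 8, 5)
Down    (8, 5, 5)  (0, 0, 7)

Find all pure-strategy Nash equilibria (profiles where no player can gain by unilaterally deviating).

Row against (L, F): payoffs 8, 7, 9 → best response Down.
Row against (L, B): payoffs 7, 9, 8 → best response Middle.
Row against (R, F): payoffs 1, 4, 6 → best response Down.
Row against (R, B): payoffs 6, 7, 0 → best response Middle.
Column against (Up, F): payoffs 5, 6 → best response R.
Column against (Up, B): payoffs 7, 4 → best response L.
Column against (Middle, F): payoffs 9, 8 → best response L.
Column against (Middle, B): payoffs 4, 8 → best response R.
Column against (Down, F): payoffs 3, 1 → best response L.
Column against (Down, B): payoffs 5, 0 → best response L.
Matrix against (Up, L): payoffs 2, 0 → best response F.
Matrix against (Up, R): payoffs 7, 2 → best response F.
Matrix against (Middle, L): payoffs 1, 7 → best response B.
Matrix against (Middle, R): payoffs 6, 5 → best response F.
Matrix against (Down, L): payoffs 6, 5 → best response F.
Matrix against (Down, R): payoffs 9, 7 → best response F.
Mutual best responses: (Down, L, F).

Pure NE: (Down, L, F)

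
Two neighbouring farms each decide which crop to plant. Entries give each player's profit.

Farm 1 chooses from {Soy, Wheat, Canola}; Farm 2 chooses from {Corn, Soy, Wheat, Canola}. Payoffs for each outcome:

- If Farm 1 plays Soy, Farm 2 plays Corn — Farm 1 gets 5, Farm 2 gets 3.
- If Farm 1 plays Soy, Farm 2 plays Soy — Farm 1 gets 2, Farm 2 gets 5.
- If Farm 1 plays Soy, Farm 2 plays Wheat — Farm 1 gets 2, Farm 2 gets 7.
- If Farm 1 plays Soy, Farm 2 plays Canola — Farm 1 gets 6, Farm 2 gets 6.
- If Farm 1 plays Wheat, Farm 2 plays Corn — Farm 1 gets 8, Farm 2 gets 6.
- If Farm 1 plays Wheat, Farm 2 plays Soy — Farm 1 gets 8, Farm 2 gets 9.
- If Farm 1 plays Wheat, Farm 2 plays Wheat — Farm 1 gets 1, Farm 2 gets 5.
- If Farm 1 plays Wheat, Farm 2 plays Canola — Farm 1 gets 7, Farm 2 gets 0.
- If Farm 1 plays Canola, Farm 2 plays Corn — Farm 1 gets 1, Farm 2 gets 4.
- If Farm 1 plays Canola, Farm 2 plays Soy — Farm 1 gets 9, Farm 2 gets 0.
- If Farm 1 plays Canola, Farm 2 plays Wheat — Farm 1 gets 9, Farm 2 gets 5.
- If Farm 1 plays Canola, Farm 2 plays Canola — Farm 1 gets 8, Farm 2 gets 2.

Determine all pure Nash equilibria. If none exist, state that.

(Soy, Corn): Farm 1 can switch to Wheat (5 → 8). Not NE.
(Soy, Soy): Farm 1 can switch to Wheat (2 → 8). Not NE.
(Soy, Wheat): Farm 1 can switch to Canola (2 → 9). Not NE.
(Soy, Canola): Farm 1 can switch to Wheat (6 → 7). Not NE.
(Wheat, Corn): Farm 2 can switch to Soy (6 → 9). Not NE.
(Wheat, Soy): Farm 1 can switch to Canola (8 → 9). Not NE.
(Canola, Wheat): Farm 1 gets 9, best alternative 2; Farm 2 gets 5, best alternative 4. No profitable deviation — NE.
(The remaining 5 profiles each have a profitable deviation by the same check.)

The unique pure-strategy Nash equilibrium is (Canola, Wheat).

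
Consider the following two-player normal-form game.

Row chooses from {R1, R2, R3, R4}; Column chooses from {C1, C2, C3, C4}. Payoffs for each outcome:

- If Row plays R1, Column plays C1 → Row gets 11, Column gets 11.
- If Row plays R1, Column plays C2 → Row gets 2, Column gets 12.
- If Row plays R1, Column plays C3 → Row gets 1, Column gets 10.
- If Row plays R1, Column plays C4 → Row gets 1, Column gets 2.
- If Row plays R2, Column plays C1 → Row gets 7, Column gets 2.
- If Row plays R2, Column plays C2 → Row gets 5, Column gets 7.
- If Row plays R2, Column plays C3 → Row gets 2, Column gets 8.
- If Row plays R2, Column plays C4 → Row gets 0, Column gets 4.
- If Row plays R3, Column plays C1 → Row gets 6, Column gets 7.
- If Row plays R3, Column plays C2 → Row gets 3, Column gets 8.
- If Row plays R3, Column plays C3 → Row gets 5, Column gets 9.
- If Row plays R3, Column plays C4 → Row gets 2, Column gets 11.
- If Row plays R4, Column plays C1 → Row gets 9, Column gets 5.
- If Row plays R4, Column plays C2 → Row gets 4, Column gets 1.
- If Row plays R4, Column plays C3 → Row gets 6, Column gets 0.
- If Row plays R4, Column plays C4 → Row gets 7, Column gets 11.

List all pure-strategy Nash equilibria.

Mark each player's best response to every combination of opponents' strategies; a profile where every player is best-responding is a pure Nash equilibrium.
Row against C1: payoffs 11, 7, 6, 9 → best response R1.
Row against C2: payoffs 2, 5, 3, 4 → best response R2.
Row against C3: payoffs 1, 2, 5, 6 → best response R4.
Row against C4: payoffs 1, 0, 2, 7 → best response R4.
Column against R1: payoffs 11, 12, 10, 2 → best response C2.
Column against R2: payoffs 2, 7, 8, 4 → best response C3.
Column against R3: payoffs 7, 8, 9, 11 → best response C4.
Column against R4: payoffs 5, 1, 0, 11 → best response C4.
Mutual best responses: (R4, C4).

The unique pure-strategy Nash equilibrium is (R4, C4).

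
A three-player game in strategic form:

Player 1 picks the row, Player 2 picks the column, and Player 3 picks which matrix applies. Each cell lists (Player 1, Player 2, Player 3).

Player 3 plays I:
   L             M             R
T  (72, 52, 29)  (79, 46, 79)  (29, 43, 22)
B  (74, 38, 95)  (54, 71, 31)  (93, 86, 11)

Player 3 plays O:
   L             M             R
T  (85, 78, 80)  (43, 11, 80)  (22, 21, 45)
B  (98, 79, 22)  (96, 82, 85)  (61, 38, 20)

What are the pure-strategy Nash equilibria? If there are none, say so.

For each player, find the best response to each opponent profile; mutual best responses are the pure NE.
Player 1 against (L, I): payoffs 72, 74 → best response B.
Player 1 against (L, O): payoffs 85, 98 → best response B.
Player 1 against (M, I): payoffs 79, 54 → best response T.
Player 1 against (M, O): payoffs 43, 96 → best response B.
Player 1 against (R, I): payoffs 29, 93 → best response B.
Player 1 against (R, O): payoffs 22, 61 → best response B.
Player 2 against (T, I): payoffs 52, 46, 43 → best response L.
Player 2 against (T, O): payoffs 78, 11, 21 → best response L.
Player 2 against (B, I): payoffs 38, 71, 86 → best response R.
Player 2 against (B, O): payoffs 79, 82, 38 → best response M.
Player 3 against (T, L): payoffs 29, 80 → best response O.
Player 3 against (T, M): payoffs 79, 80 → best response O.
Player 3 against (T, R): payoffs 22, 45 → best response O.
Player 3 against (B, L): payoffs 95, 22 → best response I.
Player 3 against (B, M): payoffs 31, 85 → best response O.
Player 3 against (B, R): payoffs 11, 20 → best response O.
Mutual best responses: (B, M, O).

Pure NE: (B, M, O)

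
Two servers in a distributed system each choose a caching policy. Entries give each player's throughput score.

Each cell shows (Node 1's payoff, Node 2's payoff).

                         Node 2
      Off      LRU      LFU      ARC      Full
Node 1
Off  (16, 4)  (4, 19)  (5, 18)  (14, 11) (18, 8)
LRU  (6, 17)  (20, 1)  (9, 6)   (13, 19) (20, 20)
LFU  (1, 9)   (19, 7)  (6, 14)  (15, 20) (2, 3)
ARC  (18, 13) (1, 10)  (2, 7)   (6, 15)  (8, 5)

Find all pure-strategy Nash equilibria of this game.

(LRU, Full); (LFU, ARC)

For each strategy profile, look for a profitable unilateral deviation.
(Off, Off): Node 1 can switch to ARC (16 → 18). Not NE.
(Off, LRU): Node 1 can switch to LRU (4 → 20). Not NE.
(Off, LFU): Node 1 can switch to LRU (5 → 9). Not NE.
(Off, ARC): Node 1 can switch to LFU (14 → 15). Not NE.
(Off, Full): Node 1 can switch to LRU (18 → 20). Not NE.
(LRU, Off): Node 1 can switch to Off (6 → 16). Not NE.
(LRU, LRU): Node 2 can switch to Off (1 → 17). Not NE.
(LRU, LFU): Node 2 can switch to Off (6 → 17). Not NE.
(LRU, ARC): Node 1 can switch to Off (13 → 14). Not NE.
(LRU, Full): Node 1 gets 20, best alternative 18; Node 2 gets 20, best alternative 19. No profitable deviation — NE.
(LFU, Off): Node 1 can switch to Off (1 → 16). Not NE.
(LFU, ARC): Node 1 gets 15, best alternative 14; Node 2 gets 20, best alternative 14. No profitable deviation — NE.
(The remaining 8 profiles each have a profitable deviation by the same check.)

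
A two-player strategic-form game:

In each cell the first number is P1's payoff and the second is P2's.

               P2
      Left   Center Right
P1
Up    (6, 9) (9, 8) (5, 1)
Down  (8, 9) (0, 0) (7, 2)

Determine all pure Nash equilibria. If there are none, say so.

P1 against Left: payoffs 6, 8 → best response Down.
P1 against Center: payoffs 9, 0 → best response Up.
P1 against Right: payoffs 5, 7 → best response Down.
P2 against Up: payoffs 9, 8, 1 → best response Left.
P2 against Down: payoffs 9, 0, 2 → best response Left.
Mutual best responses: (Down, Left).

The unique pure-strategy Nash equilibrium is (Down, Left).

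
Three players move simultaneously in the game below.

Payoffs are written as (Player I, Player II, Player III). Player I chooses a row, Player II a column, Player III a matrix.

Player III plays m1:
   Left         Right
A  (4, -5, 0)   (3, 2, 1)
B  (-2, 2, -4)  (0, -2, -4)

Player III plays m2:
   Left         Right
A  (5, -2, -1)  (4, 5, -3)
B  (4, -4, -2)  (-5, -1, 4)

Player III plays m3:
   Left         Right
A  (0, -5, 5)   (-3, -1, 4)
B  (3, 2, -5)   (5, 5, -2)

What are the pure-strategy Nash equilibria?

none

For each strategy profile, look for a profitable unilateral deviation.
(A, Left, m1): Player II can switch to Right (-5 → 2). Not NE.
(A, Left, m2): Player II can switch to Right (-2 → 5). Not NE.
(A, Left, m3): Player I can switch to B (0 → 3). Not NE.
(A, Right, m1): Player III can switch to m3 (1 → 4). Not NE.
(A, Right, m2): Player III can switch to m1 (-3 → 1). Not NE.
(A, Right, m3): Player I can switch to B (-3 → 5). Not NE.
(The remaining 6 profiles each have a profitable deviation by the same check.)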